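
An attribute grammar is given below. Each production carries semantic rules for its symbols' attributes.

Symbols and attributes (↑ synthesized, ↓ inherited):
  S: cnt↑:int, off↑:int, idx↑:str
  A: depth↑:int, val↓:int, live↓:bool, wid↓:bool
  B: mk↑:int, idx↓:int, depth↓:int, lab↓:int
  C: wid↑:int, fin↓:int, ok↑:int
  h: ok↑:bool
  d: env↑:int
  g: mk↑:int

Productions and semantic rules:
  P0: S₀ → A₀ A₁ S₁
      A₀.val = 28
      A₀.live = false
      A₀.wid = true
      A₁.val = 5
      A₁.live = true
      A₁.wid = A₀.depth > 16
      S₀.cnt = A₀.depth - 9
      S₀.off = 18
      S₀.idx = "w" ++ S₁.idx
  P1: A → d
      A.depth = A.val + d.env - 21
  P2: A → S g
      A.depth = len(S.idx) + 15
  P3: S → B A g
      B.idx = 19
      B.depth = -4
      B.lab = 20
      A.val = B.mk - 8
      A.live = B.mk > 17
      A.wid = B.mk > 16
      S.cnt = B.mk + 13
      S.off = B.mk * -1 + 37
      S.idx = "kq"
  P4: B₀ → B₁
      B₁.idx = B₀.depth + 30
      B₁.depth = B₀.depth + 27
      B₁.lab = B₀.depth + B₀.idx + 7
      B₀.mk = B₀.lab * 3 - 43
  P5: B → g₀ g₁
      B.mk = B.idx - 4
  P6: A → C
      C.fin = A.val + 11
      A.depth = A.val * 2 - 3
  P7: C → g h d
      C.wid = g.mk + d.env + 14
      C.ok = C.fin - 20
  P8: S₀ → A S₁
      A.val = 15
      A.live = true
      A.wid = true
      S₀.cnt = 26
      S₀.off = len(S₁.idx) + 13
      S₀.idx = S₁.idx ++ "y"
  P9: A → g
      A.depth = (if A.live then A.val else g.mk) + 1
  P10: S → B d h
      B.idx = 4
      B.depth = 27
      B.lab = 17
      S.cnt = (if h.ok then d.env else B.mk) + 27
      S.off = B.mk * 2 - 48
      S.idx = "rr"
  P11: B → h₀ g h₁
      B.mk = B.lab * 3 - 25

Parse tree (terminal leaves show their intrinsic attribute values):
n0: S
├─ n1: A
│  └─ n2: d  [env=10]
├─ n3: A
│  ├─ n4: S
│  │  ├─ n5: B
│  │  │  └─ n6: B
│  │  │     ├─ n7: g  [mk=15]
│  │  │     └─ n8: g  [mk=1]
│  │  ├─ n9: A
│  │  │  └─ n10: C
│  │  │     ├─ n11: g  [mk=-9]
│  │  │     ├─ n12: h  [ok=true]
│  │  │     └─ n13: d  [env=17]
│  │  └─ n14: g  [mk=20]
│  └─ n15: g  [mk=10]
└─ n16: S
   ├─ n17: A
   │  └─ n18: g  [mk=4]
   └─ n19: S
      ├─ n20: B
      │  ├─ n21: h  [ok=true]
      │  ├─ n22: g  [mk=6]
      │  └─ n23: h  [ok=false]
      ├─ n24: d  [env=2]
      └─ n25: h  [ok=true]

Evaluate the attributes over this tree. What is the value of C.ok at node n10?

1. n1.val = 28  [28]
2. n1.live = false  [false]
3. n1.wid = true  [true]
4. n2.env = 10  [terminal]
5. n1.depth = 17  [A.val + d.env - 21]
6. n3.val = 5  [5]
7. n3.live = true  [true]
8. n3.wid = true  [A₀.depth > 16]
9. n5.idx = 19  [19]
10. n5.depth = -4  [-4]
11. n5.lab = 20  [20]
12. n6.idx = 26  [B₀.depth + 30]
13. n6.depth = 23  [B₀.depth + 27]
14. n6.lab = 22  [B₀.depth + B₀.idx + 7]
15. n7.mk = 15  [terminal]
16. n8.mk = 1  [terminal]
17. n6.mk = 22  [B.idx - 4]
18. n5.mk = 17  [B₀.lab * 3 - 43]
19. n9.val = 9  [B.mk - 8]
20. n9.live = false  [B.mk > 17]
21. n9.wid = true  [B.mk > 16]
22. n10.fin = 20  [A.val + 11]
23. n11.mk = -9  [terminal]
24. n12.ok = true  [terminal]
25. n13.env = 17  [terminal]
26. n10.wid = 22  [g.mk + d.env + 14]
27. n10.ok = 0  [C.fin - 20]
28. n9.depth = 15  [A.val * 2 - 3]
29. n14.mk = 20  [terminal]
30. n4.cnt = 30  [B.mk + 13]
31. n4.off = 20  [B.mk * -1 + 37]
32. n4.idx = "kq"  ["kq"]
33. n15.mk = 10  [terminal]
34. n3.depth = 17  [len(S.idx) + 15]
35. n17.val = 15  [15]
36. n17.live = true  [true]
37. n17.wid = true  [true]
38. n18.mk = 4  [terminal]
39. n17.depth = 16  [(if A.live then A.val else g.mk) + 1]
40. n20.idx = 4  [4]
41. n20.depth = 27  [27]
42. n20.lab = 17  [17]
43. n21.ok = true  [terminal]
44. n22.mk = 6  [terminal]
45. n23.ok = false  [terminal]
46. n20.mk = 26  [B.lab * 3 - 25]
47. n24.env = 2  [terminal]
48. n25.ok = true  [terminal]
49. n19.cnt = 29  [(if h.ok then d.env else B.mk) + 27]
50. n19.off = 4  [B.mk * 2 - 48]
51. n19.idx = "rr"  ["rr"]
52. n16.cnt = 26  [26]
53. n16.off = 15  [len(S₁.idx) + 13]
54. n16.idx = "rry"  [S₁.idx ++ "y"]
55. n0.cnt = 8  [A₀.depth - 9]
56. n0.off = 18  [18]
57. n0.idx = "wrry"  ["w" ++ S₁.idx]

0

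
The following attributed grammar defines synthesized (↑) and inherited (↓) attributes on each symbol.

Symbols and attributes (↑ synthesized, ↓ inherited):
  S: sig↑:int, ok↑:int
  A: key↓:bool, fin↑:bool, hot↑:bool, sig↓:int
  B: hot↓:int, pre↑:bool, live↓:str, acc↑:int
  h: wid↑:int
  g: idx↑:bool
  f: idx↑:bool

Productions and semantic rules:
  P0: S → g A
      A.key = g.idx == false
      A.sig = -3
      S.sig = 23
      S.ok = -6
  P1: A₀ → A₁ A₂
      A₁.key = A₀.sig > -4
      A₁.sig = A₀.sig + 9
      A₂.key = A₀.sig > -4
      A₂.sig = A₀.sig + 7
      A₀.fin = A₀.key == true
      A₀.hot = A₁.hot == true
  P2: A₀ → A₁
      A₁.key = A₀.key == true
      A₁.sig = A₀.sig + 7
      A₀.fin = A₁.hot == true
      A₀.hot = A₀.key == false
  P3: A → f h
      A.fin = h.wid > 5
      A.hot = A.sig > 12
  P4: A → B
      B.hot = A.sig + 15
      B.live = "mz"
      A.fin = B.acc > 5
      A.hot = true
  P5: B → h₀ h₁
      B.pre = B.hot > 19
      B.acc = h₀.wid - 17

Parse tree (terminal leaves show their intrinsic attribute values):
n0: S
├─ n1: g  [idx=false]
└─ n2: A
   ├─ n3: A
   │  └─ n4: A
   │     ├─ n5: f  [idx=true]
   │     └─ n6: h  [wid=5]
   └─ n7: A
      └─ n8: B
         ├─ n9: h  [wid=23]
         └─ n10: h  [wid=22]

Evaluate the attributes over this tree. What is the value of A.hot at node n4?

true

1. n1.idx = false  [terminal]
2. n2.key = true  [g.idx == false]
3. n2.sig = -3  [-3]
4. n3.key = true  [A₀.sig > -4]
5. n3.sig = 6  [A₀.sig + 9]
6. n4.key = true  [A₀.key == true]
7. n4.sig = 13  [A₀.sig + 7]
8. n5.idx = true  [terminal]
9. n6.wid = 5  [terminal]
10. n4.fin = false  [h.wid > 5]
11. n4.hot = true  [A.sig > 12]
12. n3.fin = true  [A₁.hot == true]
13. n3.hot = false  [A₀.key == false]
14. n7.key = true  [A₀.sig > -4]
15. n7.sig = 4  [A₀.sig + 7]
16. n8.hot = 19  [A.sig + 15]
17. n8.live = "mz"  ["mz"]
18. n9.wid = 23  [terminal]
19. n10.wid = 22  [terminal]
20. n8.pre = false  [B.hot > 19]
21. n8.acc = 6  [h₀.wid - 17]
22. n7.fin = true  [B.acc > 5]
23. n7.hot = true  [true]
24. n2.fin = true  [A₀.key == true]
25. n2.hot = false  [A₁.hot == true]
26. n0.sig = 23  [23]
27. n0.ok = -6  [-6]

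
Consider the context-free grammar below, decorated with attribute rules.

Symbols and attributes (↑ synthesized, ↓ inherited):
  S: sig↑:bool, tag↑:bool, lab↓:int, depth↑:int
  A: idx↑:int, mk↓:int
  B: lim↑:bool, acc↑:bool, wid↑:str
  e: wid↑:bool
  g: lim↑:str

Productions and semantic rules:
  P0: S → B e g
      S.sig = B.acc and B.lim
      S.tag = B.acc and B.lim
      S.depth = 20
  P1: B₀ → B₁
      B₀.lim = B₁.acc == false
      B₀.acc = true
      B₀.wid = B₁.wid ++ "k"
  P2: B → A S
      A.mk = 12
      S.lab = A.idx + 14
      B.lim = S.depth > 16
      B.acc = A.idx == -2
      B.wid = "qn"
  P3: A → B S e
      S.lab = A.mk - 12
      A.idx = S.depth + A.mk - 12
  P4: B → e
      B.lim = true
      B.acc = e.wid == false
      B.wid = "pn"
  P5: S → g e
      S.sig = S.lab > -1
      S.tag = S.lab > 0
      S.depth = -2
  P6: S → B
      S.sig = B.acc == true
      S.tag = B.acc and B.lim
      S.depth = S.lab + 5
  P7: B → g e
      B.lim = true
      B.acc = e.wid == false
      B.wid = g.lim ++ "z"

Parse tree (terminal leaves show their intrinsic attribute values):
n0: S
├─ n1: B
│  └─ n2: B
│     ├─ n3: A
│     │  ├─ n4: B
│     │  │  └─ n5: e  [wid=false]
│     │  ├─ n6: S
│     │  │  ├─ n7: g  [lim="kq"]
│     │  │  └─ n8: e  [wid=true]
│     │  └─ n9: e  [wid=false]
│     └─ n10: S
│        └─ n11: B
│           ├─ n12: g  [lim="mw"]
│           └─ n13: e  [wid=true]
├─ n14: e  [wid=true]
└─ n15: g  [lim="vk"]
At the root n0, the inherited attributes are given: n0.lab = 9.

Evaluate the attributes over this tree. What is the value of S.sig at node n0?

1. n0.lab = 9  [given at root]
2. n3.mk = 12  [12]
3. n5.wid = false  [terminal]
4. n4.lim = true  [true]
5. n4.acc = true  [e.wid == false]
6. n4.wid = "pn"  ["pn"]
7. n6.lab = 0  [A.mk - 12]
8. n7.lim = "kq"  [terminal]
9. n8.wid = true  [terminal]
10. n6.sig = true  [S.lab > -1]
11. n6.tag = false  [S.lab > 0]
12. n6.depth = -2  [-2]
13. n9.wid = false  [terminal]
14. n3.idx = -2  [S.depth + A.mk - 12]
15. n10.lab = 12  [A.idx + 14]
16. n12.lim = "mw"  [terminal]
17. n13.wid = true  [terminal]
18. n11.lim = true  [true]
19. n11.acc = false  [e.wid == false]
20. n11.wid = "mwz"  [g.lim ++ "z"]
21. n10.sig = false  [B.acc == true]
22. n10.tag = false  [B.acc and B.lim]
23. n10.depth = 17  [S.lab + 5]
24. n2.lim = true  [S.depth > 16]
25. n2.acc = true  [A.idx == -2]
26. n2.wid = "qn"  ["qn"]
27. n1.lim = false  [B₁.acc == false]
28. n1.acc = true  [true]
29. n1.wid = "qnk"  [B₁.wid ++ "k"]
30. n14.wid = true  [terminal]
31. n15.lim = "vk"  [terminal]
32. n0.sig = false  [B.acc and B.lim]
33. n0.tag = false  [B.acc and B.lim]
34. n0.depth = 20  [20]

false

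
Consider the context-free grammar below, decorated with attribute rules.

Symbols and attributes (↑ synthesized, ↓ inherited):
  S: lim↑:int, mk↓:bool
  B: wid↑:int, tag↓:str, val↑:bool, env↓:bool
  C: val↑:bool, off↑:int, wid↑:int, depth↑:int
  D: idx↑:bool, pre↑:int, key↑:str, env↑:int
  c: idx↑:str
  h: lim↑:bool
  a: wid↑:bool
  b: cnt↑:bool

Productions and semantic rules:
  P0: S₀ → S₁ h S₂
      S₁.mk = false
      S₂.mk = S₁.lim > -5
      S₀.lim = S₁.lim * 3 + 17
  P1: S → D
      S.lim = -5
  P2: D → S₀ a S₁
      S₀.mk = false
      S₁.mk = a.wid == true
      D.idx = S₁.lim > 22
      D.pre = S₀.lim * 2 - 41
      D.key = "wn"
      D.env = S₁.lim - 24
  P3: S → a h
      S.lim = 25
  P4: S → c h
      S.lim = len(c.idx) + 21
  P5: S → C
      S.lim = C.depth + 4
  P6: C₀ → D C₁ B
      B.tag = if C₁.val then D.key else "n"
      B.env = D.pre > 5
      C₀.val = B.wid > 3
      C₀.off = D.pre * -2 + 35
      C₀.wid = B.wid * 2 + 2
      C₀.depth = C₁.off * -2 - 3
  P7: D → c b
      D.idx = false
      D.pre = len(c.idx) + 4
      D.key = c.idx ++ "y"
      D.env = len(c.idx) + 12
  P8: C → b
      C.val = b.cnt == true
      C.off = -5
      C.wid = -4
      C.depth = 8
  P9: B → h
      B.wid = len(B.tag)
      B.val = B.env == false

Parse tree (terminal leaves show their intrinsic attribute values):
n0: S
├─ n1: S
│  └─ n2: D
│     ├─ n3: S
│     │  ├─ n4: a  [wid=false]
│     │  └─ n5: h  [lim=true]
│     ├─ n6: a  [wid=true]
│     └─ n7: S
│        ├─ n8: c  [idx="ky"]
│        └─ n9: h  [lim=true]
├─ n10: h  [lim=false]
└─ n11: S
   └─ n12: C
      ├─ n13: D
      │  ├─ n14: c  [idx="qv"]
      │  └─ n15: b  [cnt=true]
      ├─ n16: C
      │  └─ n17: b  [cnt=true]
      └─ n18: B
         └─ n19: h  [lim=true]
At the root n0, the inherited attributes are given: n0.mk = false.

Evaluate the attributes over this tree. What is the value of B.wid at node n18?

3

1. n0.mk = false  [given at root]
2. n1.mk = false  [false]
3. n3.mk = false  [false]
4. n4.wid = false  [terminal]
5. n5.lim = true  [terminal]
6. n3.lim = 25  [25]
7. n6.wid = true  [terminal]
8. n7.mk = true  [a.wid == true]
9. n8.idx = "ky"  [terminal]
10. n9.lim = true  [terminal]
11. n7.lim = 23  [len(c.idx) + 21]
12. n2.idx = true  [S₁.lim > 22]
13. n2.pre = 9  [S₀.lim * 2 - 41]
14. n2.key = "wn"  ["wn"]
15. n2.env = -1  [S₁.lim - 24]
16. n1.lim = -5  [-5]
17. n10.lim = false  [terminal]
18. n11.mk = false  [S₁.lim > -5]
19. n14.idx = "qv"  [terminal]
20. n15.cnt = true  [terminal]
21. n13.idx = false  [false]
22. n13.pre = 6  [len(c.idx) + 4]
23. n13.key = "qvy"  [c.idx ++ "y"]
24. n13.env = 14  [len(c.idx) + 12]
25. n17.cnt = true  [terminal]
26. n16.val = true  [b.cnt == true]
27. n16.off = -5  [-5]
28. n16.wid = -4  [-4]
29. n16.depth = 8  [8]
30. n18.tag = "qvy"  [if C₁.val then D.key else "n"]
31. n18.env = true  [D.pre > 5]
32. n19.lim = true  [terminal]
33. n18.wid = 3  [len(B.tag)]
34. n18.val = false  [B.env == false]
35. n12.val = false  [B.wid > 3]
36. n12.off = 23  [D.pre * -2 + 35]
37. n12.wid = 8  [B.wid * 2 + 2]
38. n12.depth = 7  [C₁.off * -2 - 3]
39. n11.lim = 11  [C.depth + 4]
40. n0.lim = 2  [S₁.lim * 3 + 17]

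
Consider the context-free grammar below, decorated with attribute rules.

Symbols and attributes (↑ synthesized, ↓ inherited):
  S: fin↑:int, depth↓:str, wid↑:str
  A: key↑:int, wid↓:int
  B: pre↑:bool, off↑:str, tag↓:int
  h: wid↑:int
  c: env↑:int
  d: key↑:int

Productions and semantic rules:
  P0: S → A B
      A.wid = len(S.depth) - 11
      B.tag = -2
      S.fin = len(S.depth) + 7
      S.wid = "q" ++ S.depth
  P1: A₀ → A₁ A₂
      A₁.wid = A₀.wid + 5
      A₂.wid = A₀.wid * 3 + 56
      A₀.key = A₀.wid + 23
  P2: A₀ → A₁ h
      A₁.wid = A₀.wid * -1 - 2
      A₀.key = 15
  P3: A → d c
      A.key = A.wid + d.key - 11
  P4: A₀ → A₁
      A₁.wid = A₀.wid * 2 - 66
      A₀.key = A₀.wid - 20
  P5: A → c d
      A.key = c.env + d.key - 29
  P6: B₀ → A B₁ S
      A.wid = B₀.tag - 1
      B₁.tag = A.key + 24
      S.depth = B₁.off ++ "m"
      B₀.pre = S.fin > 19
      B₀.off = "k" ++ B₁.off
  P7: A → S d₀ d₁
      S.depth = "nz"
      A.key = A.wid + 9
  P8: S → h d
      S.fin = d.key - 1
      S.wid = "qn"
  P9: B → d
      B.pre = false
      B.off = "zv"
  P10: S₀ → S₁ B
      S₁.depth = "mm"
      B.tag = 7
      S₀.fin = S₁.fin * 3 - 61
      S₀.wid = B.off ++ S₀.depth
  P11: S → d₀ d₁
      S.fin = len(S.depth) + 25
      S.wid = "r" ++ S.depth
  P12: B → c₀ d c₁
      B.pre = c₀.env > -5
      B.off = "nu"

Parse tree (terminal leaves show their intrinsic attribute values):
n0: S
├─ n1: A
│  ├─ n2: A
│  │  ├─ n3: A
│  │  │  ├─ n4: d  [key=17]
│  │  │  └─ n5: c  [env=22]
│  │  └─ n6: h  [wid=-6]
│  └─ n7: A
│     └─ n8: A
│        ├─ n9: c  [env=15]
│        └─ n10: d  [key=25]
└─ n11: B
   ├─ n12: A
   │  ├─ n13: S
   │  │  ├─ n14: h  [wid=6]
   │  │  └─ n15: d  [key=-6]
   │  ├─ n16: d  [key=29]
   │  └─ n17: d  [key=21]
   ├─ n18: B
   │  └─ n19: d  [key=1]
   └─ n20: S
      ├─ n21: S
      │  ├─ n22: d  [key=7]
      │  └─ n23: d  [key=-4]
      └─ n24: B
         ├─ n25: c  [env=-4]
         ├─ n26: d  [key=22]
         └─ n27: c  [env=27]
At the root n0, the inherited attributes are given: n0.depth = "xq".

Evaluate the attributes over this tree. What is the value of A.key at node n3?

8

1. n0.depth = "xq"  [given at root]
2. n1.wid = -9  [len(S.depth) - 11]
3. n2.wid = -4  [A₀.wid + 5]
4. n3.wid = 2  [A₀.wid * -1 - 2]
5. n4.key = 17  [terminal]
6. n5.env = 22  [terminal]
7. n3.key = 8  [A.wid + d.key - 11]
8. n6.wid = -6  [terminal]
9. n2.key = 15  [15]
10. n7.wid = 29  [A₀.wid * 3 + 56]
11. n8.wid = -8  [A₀.wid * 2 - 66]
12. n9.env = 15  [terminal]
13. n10.key = 25  [terminal]
14. n8.key = 11  [c.env + d.key - 29]
15. n7.key = 9  [A₀.wid - 20]
16. n1.key = 14  [A₀.wid + 23]
17. n11.tag = -2  [-2]
18. n12.wid = -3  [B₀.tag - 1]
19. n13.depth = "nz"  ["nz"]
20. n14.wid = 6  [terminal]
21. n15.key = -6  [terminal]
22. n13.fin = -7  [d.key - 1]
23. n13.wid = "qn"  ["qn"]
24. n16.key = 29  [terminal]
25. n17.key = 21  [terminal]
26. n12.key = 6  [A.wid + 9]
27. n18.tag = 30  [A.key + 24]
28. n19.key = 1  [terminal]
29. n18.pre = false  [false]
30. n18.off = "zv"  ["zv"]
31. n20.depth = "zvm"  [B₁.off ++ "m"]
32. n21.depth = "mm"  ["mm"]
33. n22.key = 7  [terminal]
34. n23.key = -4  [terminal]
35. n21.fin = 27  [len(S.depth) + 25]
36. n21.wid = "rmm"  ["r" ++ S.depth]
37. n24.tag = 7  [7]
38. n25.env = -4  [terminal]
39. n26.key = 22  [terminal]
40. n27.env = 27  [terminal]
41. n24.pre = true  [c₀.env > -5]
42. n24.off = "nu"  ["nu"]
43. n20.fin = 20  [S₁.fin * 3 - 61]
44. n20.wid = "nuzvm"  [B.off ++ S₀.depth]
45. n11.pre = true  [S.fin > 19]
46. n11.off = "kzv"  ["k" ++ B₁.off]
47. n0.fin = 9  [len(S.depth) + 7]
48. n0.wid = "qxq"  ["q" ++ S.depth]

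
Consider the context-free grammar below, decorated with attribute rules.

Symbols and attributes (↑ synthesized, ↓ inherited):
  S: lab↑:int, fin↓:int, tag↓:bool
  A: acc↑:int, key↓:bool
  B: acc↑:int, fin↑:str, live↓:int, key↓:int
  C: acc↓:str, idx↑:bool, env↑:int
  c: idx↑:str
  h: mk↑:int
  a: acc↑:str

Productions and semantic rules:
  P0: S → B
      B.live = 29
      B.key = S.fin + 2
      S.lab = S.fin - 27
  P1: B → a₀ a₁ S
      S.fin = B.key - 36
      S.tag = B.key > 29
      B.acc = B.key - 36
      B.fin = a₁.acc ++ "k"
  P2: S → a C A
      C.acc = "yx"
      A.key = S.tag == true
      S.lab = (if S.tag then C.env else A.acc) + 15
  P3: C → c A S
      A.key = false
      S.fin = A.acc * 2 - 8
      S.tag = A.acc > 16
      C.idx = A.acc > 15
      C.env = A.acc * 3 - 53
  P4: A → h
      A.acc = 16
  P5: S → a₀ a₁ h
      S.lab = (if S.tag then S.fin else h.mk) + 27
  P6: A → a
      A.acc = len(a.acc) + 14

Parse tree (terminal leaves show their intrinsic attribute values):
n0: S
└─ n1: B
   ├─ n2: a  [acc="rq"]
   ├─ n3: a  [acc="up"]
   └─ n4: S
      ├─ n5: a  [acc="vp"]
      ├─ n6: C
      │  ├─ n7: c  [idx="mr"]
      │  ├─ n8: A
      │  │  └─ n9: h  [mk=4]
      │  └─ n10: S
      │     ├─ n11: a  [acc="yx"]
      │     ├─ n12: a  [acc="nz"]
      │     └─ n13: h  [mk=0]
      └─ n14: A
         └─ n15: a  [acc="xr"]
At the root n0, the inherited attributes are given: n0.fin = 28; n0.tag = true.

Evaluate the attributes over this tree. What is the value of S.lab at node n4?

10

1. n0.fin = 28  [given at root]
2. n0.tag = true  [given at root]
3. n1.live = 29  [29]
4. n1.key = 30  [S.fin + 2]
5. n2.acc = "rq"  [terminal]
6. n3.acc = "up"  [terminal]
7. n4.fin = -6  [B.key - 36]
8. n4.tag = true  [B.key > 29]
9. n5.acc = "vp"  [terminal]
10. n6.acc = "yx"  ["yx"]
11. n7.idx = "mr"  [terminal]
12. n8.key = false  [false]
13. n9.mk = 4  [terminal]
14. n8.acc = 16  [16]
15. n10.fin = 24  [A.acc * 2 - 8]
16. n10.tag = false  [A.acc > 16]
17. n11.acc = "yx"  [terminal]
18. n12.acc = "nz"  [terminal]
19. n13.mk = 0  [terminal]
20. n10.lab = 27  [(if S.tag then S.fin else h.mk) + 27]
21. n6.idx = true  [A.acc > 15]
22. n6.env = -5  [A.acc * 3 - 53]
23. n14.key = true  [S.tag == true]
24. n15.acc = "xr"  [terminal]
25. n14.acc = 16  [len(a.acc) + 14]
26. n4.lab = 10  [(if S.tag then C.env else A.acc) + 15]
27. n1.acc = -6  [B.key - 36]
28. n1.fin = "upk"  [a₁.acc ++ "k"]
29. n0.lab = 1  [S.fin - 27]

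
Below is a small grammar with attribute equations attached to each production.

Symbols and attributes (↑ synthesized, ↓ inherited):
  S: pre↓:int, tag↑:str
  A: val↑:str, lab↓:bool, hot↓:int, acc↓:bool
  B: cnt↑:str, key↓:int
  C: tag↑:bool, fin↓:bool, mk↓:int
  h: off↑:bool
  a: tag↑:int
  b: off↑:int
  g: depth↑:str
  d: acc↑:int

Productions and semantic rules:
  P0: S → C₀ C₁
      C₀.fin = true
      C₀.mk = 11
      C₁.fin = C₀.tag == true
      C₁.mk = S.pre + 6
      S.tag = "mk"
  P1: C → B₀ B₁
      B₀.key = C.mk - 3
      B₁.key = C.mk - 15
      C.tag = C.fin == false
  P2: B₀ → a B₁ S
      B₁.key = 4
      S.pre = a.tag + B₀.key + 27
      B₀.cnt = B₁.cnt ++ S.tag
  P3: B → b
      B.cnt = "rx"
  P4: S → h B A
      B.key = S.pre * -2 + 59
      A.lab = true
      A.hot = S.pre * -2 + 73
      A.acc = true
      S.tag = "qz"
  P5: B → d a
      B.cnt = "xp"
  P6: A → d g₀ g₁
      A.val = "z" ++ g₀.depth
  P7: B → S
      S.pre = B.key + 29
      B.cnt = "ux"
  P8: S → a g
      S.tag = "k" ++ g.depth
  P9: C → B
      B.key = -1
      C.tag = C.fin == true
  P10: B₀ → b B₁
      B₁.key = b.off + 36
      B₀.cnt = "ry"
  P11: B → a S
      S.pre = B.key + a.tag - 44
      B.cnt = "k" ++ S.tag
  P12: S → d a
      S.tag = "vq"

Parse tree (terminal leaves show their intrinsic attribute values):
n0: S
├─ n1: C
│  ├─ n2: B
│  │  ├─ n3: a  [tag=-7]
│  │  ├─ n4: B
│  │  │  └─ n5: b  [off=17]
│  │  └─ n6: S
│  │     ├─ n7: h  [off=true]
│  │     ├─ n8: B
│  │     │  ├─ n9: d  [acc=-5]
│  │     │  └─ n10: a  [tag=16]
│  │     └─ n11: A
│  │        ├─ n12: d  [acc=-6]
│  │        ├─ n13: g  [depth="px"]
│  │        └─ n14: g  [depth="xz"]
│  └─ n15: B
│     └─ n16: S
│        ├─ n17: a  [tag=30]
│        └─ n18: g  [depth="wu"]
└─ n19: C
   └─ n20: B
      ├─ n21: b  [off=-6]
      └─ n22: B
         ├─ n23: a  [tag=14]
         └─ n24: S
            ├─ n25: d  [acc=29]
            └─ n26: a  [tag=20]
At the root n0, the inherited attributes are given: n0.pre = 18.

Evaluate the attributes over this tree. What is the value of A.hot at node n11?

1. n0.pre = 18  [given at root]
2. n1.fin = true  [true]
3. n1.mk = 11  [11]
4. n2.key = 8  [C.mk - 3]
5. n3.tag = -7  [terminal]
6. n4.key = 4  [4]
7. n5.off = 17  [terminal]
8. n4.cnt = "rx"  ["rx"]
9. n6.pre = 28  [a.tag + B₀.key + 27]
10. n7.off = true  [terminal]
11. n8.key = 3  [S.pre * -2 + 59]
12. n9.acc = -5  [terminal]
13. n10.tag = 16  [terminal]
14. n8.cnt = "xp"  ["xp"]
15. n11.lab = true  [true]
16. n11.hot = 17  [S.pre * -2 + 73]
17. n11.acc = true  [true]
18. n12.acc = -6  [terminal]
19. n13.depth = "px"  [terminal]
20. n14.depth = "xz"  [terminal]
21. n11.val = "zpx"  ["z" ++ g₀.depth]
22. n6.tag = "qz"  ["qz"]
23. n2.cnt = "rxqz"  [B₁.cnt ++ S.tag]
24. n15.key = -4  [C.mk - 15]
25. n16.pre = 25  [B.key + 29]
26. n17.tag = 30  [terminal]
27. n18.depth = "wu"  [terminal]
28. n16.tag = "kwu"  ["k" ++ g.depth]
29. n15.cnt = "ux"  ["ux"]
30. n1.tag = false  [C.fin == false]
31. n19.fin = false  [C₀.tag == true]
32. n19.mk = 24  [S.pre + 6]
33. n20.key = -1  [-1]
34. n21.off = -6  [terminal]
35. n22.key = 30  [b.off + 36]
36. n23.tag = 14  [terminal]
37. n24.pre = 0  [B.key + a.tag - 44]
38. n25.acc = 29  [terminal]
39. n26.tag = 20  [terminal]
40. n24.tag = "vq"  ["vq"]
41. n22.cnt = "kvq"  ["k" ++ S.tag]
42. n20.cnt = "ry"  ["ry"]
43. n19.tag = false  [C.fin == true]
44. n0.tag = "mk"  ["mk"]

17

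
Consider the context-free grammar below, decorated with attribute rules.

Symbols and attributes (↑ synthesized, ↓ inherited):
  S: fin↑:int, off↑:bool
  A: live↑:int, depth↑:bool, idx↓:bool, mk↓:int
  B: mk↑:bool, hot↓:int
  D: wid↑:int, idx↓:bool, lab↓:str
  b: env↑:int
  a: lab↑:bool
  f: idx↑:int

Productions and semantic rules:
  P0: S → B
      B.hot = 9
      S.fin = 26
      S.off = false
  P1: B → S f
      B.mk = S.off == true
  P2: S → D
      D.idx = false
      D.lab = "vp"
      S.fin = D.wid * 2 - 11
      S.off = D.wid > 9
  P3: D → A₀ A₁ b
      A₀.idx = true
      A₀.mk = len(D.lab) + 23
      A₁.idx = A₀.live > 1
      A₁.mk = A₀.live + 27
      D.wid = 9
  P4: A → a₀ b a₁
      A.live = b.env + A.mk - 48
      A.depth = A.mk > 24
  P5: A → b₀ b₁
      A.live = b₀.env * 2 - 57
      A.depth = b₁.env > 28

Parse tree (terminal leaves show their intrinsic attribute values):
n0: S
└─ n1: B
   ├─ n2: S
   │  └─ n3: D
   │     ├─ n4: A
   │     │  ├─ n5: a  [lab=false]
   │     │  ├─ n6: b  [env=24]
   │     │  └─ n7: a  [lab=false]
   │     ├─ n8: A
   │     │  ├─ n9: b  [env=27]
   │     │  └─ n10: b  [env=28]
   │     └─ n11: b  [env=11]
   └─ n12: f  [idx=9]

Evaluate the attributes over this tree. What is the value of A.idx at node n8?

false

1. n1.hot = 9  [9]
2. n3.idx = false  [false]
3. n3.lab = "vp"  ["vp"]
4. n4.idx = true  [true]
5. n4.mk = 25  [len(D.lab) + 23]
6. n5.lab = false  [terminal]
7. n6.env = 24  [terminal]
8. n7.lab = false  [terminal]
9. n4.live = 1  [b.env + A.mk - 48]
10. n4.depth = true  [A.mk > 24]
11. n8.idx = false  [A₀.live > 1]
12. n8.mk = 28  [A₀.live + 27]
13. n9.env = 27  [terminal]
14. n10.env = 28  [terminal]
15. n8.live = -3  [b₀.env * 2 - 57]
16. n8.depth = false  [b₁.env > 28]
17. n11.env = 11  [terminal]
18. n3.wid = 9  [9]
19. n2.fin = 7  [D.wid * 2 - 11]
20. n2.off = false  [D.wid > 9]
21. n12.idx = 9  [terminal]
22. n1.mk = false  [S.off == true]
23. n0.fin = 26  [26]
24. n0.off = false  [false]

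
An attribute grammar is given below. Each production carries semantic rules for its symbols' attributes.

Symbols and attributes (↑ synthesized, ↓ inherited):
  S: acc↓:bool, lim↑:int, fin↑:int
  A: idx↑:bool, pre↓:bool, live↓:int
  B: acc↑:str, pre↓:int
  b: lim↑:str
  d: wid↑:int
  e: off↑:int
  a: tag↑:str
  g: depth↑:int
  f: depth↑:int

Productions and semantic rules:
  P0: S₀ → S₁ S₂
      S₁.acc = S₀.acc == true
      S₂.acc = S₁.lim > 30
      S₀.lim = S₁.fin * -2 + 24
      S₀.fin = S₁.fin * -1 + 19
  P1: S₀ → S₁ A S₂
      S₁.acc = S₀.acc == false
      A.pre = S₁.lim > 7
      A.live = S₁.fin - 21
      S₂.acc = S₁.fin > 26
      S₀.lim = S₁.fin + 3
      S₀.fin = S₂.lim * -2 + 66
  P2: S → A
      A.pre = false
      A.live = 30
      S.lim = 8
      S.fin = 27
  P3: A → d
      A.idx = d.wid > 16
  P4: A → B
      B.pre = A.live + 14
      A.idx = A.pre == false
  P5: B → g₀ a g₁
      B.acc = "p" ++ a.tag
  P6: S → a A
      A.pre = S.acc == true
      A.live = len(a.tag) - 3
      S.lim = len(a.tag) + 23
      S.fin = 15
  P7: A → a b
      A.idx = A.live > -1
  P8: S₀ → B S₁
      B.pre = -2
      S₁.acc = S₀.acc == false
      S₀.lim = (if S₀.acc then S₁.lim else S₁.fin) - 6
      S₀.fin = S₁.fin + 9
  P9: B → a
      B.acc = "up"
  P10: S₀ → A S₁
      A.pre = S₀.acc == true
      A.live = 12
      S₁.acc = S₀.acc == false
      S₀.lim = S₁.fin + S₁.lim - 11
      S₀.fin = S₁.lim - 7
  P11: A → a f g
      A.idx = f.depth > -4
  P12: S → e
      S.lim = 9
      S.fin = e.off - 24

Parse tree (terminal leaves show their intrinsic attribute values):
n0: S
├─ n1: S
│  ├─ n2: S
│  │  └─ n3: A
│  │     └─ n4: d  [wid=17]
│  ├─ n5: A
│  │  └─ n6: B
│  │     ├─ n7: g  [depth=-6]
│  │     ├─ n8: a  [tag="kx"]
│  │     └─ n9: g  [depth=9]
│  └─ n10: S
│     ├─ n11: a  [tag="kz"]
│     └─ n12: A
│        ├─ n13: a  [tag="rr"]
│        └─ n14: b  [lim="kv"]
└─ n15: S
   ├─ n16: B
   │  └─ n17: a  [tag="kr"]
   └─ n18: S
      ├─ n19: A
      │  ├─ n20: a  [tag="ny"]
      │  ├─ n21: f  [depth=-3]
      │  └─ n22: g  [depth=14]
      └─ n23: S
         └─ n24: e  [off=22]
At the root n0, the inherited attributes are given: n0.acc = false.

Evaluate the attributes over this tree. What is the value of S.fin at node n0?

1. n0.acc = false  [given at root]
2. n1.acc = false  [S₀.acc == true]
3. n2.acc = true  [S₀.acc == false]
4. n3.pre = false  [false]
5. n3.live = 30  [30]
6. n4.wid = 17  [terminal]
7. n3.idx = true  [d.wid > 16]
8. n2.lim = 8  [8]
9. n2.fin = 27  [27]
10. n5.pre = true  [S₁.lim > 7]
11. n5.live = 6  [S₁.fin - 21]
12. n6.pre = 20  [A.live + 14]
13. n7.depth = -6  [terminal]
14. n8.tag = "kx"  [terminal]
15. n9.depth = 9  [terminal]
16. n6.acc = "pkx"  ["p" ++ a.tag]
17. n5.idx = false  [A.pre == false]
18. n10.acc = true  [S₁.fin > 26]
19. n11.tag = "kz"  [terminal]
20. n12.pre = true  [S.acc == true]
21. n12.live = -1  [len(a.tag) - 3]
22. n13.tag = "rr"  [terminal]
23. n14.lim = "kv"  [terminal]
24. n12.idx = false  [A.live > -1]
25. n10.lim = 25  [len(a.tag) + 23]
26. n10.fin = 15  [15]
27. n1.lim = 30  [S₁.fin + 3]
28. n1.fin = 16  [S₂.lim * -2 + 66]
29. n15.acc = false  [S₁.lim > 30]
30. n16.pre = -2  [-2]
31. n17.tag = "kr"  [terminal]
32. n16.acc = "up"  ["up"]
33. n18.acc = true  [S₀.acc == false]
34. n19.pre = true  [S₀.acc == true]
35. n19.live = 12  [12]
36. n20.tag = "ny"  [terminal]
37. n21.depth = -3  [terminal]
38. n22.depth = 14  [terminal]
39. n19.idx = true  [f.depth > -4]
40. n23.acc = false  [S₀.acc == false]
41. n24.off = 22  [terminal]
42. n23.lim = 9  [9]
43. n23.fin = -2  [e.off - 24]
44. n18.lim = -4  [S₁.fin + S₁.lim - 11]
45. n18.fin = 2  [S₁.lim - 7]
46. n15.lim = -4  [(if S₀.acc then S₁.lim else S₁.fin) - 6]
47. n15.fin = 11  [S₁.fin + 9]
48. n0.lim = -8  [S₁.fin * -2 + 24]
49. n0.fin = 3  [S₁.fin * -1 + 19]

3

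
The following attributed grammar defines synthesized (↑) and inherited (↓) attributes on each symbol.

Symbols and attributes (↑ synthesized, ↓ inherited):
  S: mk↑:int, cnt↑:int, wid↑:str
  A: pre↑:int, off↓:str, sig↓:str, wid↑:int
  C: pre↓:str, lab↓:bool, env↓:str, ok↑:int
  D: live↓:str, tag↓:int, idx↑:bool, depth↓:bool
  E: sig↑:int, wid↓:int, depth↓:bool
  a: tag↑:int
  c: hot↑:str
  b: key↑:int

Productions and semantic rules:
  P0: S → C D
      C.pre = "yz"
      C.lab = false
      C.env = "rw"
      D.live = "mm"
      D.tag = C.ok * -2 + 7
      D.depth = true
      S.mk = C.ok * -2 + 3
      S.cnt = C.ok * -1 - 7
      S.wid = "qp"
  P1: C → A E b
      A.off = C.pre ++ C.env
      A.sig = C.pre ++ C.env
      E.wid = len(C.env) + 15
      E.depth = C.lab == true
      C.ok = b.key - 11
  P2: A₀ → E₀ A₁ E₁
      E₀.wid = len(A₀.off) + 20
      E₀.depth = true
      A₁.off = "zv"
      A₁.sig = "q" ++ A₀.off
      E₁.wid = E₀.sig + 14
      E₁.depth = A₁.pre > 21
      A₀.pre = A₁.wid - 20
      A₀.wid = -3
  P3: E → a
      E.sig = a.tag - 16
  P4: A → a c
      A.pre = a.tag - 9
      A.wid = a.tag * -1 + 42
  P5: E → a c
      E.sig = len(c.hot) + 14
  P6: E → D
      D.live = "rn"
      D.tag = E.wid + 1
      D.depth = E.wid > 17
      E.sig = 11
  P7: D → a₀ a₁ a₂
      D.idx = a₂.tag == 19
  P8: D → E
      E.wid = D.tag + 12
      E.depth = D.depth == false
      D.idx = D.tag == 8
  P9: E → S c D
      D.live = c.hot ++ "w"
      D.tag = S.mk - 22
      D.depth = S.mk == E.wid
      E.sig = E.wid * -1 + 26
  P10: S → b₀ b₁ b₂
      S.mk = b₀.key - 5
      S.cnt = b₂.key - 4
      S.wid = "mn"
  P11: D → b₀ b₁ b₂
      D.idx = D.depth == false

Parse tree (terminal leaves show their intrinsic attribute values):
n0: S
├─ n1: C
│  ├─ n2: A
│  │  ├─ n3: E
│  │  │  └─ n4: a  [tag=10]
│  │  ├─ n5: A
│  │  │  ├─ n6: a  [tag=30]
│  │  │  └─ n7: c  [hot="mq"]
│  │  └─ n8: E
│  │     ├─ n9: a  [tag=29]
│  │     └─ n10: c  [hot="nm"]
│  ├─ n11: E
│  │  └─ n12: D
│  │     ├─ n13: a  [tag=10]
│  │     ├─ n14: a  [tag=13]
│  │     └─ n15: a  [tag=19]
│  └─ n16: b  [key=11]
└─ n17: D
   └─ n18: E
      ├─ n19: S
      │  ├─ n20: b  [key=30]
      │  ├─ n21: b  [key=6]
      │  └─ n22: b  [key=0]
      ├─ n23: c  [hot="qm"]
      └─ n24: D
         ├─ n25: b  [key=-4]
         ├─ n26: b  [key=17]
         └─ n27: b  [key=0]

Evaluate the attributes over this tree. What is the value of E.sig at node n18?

7

1. n1.pre = "yz"  ["yz"]
2. n1.lab = false  [false]
3. n1.env = "rw"  ["rw"]
4. n2.off = "yzrw"  [C.pre ++ C.env]
5. n2.sig = "yzrw"  [C.pre ++ C.env]
6. n3.wid = 24  [len(A₀.off) + 20]
7. n3.depth = true  [true]
8. n4.tag = 10  [terminal]
9. n3.sig = -6  [a.tag - 16]
10. n5.off = "zv"  ["zv"]
11. n5.sig = "qyzrw"  ["q" ++ A₀.off]
12. n6.tag = 30  [terminal]
13. n7.hot = "mq"  [terminal]
14. n5.pre = 21  [a.tag - 9]
15. n5.wid = 12  [a.tag * -1 + 42]
16. n8.wid = 8  [E₀.sig + 14]
17. n8.depth = false  [A₁.pre > 21]
18. n9.tag = 29  [terminal]
19. n10.hot = "nm"  [terminal]
20. n8.sig = 16  [len(c.hot) + 14]
21. n2.pre = -8  [A₁.wid - 20]
22. n2.wid = -3  [-3]
23. n11.wid = 17  [len(C.env) + 15]
24. n11.depth = false  [C.lab == true]
25. n12.live = "rn"  ["rn"]
26. n12.tag = 18  [E.wid + 1]
27. n12.depth = false  [E.wid > 17]
28. n13.tag = 10  [terminal]
29. n14.tag = 13  [terminal]
30. n15.tag = 19  [terminal]
31. n12.idx = true  [a₂.tag == 19]
32. n11.sig = 11  [11]
33. n16.key = 11  [terminal]
34. n1.ok = 0  [b.key - 11]
35. n17.live = "mm"  ["mm"]
36. n17.tag = 7  [C.ok * -2 + 7]
37. n17.depth = true  [true]
38. n18.wid = 19  [D.tag + 12]
39. n18.depth = false  [D.depth == false]
40. n20.key = 30  [terminal]
41. n21.key = 6  [terminal]
42. n22.key = 0  [terminal]
43. n19.mk = 25  [b₀.key - 5]
44. n19.cnt = -4  [b₂.key - 4]
45. n19.wid = "mn"  ["mn"]
46. n23.hot = "qm"  [terminal]
47. n24.live = "qmw"  [c.hot ++ "w"]
48. n24.tag = 3  [S.mk - 22]
49. n24.depth = false  [S.mk == E.wid]
50. n25.key = -4  [terminal]
51. n26.key = 17  [terminal]
52. n27.key = 0  [terminal]
53. n24.idx = true  [D.depth == false]
54. n18.sig = 7  [E.wid * -1 + 26]
55. n17.idx = false  [D.tag == 8]
56. n0.mk = 3  [C.ok * -2 + 3]
57. n0.cnt = -7  [C.ok * -1 - 7]
58. n0.wid = "qp"  ["qp"]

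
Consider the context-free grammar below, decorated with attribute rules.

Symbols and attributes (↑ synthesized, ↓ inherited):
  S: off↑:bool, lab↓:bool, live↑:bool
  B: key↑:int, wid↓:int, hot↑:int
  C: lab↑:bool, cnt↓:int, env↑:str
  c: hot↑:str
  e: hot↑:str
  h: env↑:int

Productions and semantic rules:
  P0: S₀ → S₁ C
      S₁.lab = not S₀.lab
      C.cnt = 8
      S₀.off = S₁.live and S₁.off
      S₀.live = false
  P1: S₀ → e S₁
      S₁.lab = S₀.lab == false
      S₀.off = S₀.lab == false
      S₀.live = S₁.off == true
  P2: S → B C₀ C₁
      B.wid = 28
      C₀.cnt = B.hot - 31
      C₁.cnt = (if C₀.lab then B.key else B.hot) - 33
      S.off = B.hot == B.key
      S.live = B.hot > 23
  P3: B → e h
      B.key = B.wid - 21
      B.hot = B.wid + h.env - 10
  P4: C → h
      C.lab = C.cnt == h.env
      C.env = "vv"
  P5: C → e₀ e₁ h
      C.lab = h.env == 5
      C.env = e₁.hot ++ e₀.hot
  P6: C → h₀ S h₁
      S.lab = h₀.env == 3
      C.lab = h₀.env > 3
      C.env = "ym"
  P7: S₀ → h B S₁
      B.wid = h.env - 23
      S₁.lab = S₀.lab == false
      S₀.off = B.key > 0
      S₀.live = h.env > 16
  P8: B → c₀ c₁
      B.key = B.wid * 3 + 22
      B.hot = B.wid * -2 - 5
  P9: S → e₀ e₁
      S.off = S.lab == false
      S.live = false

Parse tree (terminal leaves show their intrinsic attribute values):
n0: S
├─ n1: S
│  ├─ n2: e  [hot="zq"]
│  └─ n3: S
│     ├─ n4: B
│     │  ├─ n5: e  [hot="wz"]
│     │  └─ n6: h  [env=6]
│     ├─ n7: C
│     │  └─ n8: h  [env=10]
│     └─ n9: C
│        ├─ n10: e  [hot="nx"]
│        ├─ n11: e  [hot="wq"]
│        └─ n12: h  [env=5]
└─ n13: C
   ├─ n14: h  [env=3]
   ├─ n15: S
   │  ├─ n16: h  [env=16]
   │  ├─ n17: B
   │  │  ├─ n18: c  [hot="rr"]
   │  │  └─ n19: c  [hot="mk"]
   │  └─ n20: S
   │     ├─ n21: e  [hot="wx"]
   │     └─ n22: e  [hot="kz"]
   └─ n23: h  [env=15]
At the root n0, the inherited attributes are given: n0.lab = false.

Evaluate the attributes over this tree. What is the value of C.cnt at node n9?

1. n0.lab = false  [given at root]
2. n1.lab = true  [not S₀.lab]
3. n2.hot = "zq"  [terminal]
4. n3.lab = false  [S₀.lab == false]
5. n4.wid = 28  [28]
6. n5.hot = "wz"  [terminal]
7. n6.env = 6  [terminal]
8. n4.key = 7  [B.wid - 21]
9. n4.hot = 24  [B.wid + h.env - 10]
10. n7.cnt = -7  [B.hot - 31]
11. n8.env = 10  [terminal]
12. n7.lab = false  [C.cnt == h.env]
13. n7.env = "vv"  ["vv"]
14. n9.cnt = -9  [(if C₀.lab then B.key else B.hot) - 33]
15. n10.hot = "nx"  [terminal]
16. n11.hot = "wq"  [terminal]
17. n12.env = 5  [terminal]
18. n9.lab = true  [h.env == 5]
19. n9.env = "wqnx"  [e₁.hot ++ e₀.hot]
20. n3.off = false  [B.hot == B.key]
21. n3.live = true  [B.hot > 23]
22. n1.off = false  [S₀.lab == false]
23. n1.live = false  [S₁.off == true]
24. n13.cnt = 8  [8]
25. n14.env = 3  [terminal]
26. n15.lab = true  [h₀.env == 3]
27. n16.env = 16  [terminal]
28. n17.wid = -7  [h.env - 23]
29. n18.hot = "rr"  [terminal]
30. n19.hot = "mk"  [terminal]
31. n17.key = 1  [B.wid * 3 + 22]
32. n17.hot = 9  [B.wid * -2 - 5]
33. n20.lab = false  [S₀.lab == false]
34. n21.hot = "wx"  [terminal]
35. n22.hot = "kz"  [terminal]
36. n20.off = true  [S.lab == false]
37. n20.live = false  [false]
38. n15.off = true  [B.key > 0]
39. n15.live = false  [h.env > 16]
40. n23.env = 15  [terminal]
41. n13.lab = false  [h₀.env > 3]
42. n13.env = "ym"  ["ym"]
43. n0.off = false  [S₁.live and S₁.off]
44. n0.live = false  [false]

-9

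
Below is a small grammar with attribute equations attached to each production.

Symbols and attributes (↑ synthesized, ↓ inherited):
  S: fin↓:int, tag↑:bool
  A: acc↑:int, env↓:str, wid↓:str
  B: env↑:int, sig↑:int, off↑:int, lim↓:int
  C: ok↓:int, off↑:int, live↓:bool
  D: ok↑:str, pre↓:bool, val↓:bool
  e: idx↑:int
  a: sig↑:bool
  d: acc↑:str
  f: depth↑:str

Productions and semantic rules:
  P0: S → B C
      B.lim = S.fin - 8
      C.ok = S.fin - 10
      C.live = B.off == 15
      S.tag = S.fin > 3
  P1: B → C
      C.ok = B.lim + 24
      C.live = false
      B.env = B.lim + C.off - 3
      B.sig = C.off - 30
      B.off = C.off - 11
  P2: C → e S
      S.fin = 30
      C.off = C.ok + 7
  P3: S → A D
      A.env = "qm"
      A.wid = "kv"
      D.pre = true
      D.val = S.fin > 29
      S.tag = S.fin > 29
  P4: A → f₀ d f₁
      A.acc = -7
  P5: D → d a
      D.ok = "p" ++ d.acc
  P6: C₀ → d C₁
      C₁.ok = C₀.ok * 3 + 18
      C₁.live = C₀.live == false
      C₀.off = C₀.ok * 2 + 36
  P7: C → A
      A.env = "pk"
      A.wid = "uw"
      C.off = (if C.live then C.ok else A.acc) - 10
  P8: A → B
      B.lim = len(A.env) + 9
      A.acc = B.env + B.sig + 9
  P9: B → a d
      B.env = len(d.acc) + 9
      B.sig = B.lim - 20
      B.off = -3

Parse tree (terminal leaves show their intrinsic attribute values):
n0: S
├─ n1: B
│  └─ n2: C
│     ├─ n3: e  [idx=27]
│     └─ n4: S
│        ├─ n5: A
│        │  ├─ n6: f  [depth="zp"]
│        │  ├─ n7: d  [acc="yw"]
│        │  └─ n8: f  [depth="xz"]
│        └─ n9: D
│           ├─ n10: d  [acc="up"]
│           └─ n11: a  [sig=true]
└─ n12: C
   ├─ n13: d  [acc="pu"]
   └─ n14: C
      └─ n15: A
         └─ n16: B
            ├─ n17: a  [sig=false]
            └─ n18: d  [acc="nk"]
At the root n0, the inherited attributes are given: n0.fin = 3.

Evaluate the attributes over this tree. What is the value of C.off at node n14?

1. n0.fin = 3  [given at root]
2. n1.lim = -5  [S.fin - 8]
3. n2.ok = 19  [B.lim + 24]
4. n2.live = false  [false]
5. n3.idx = 27  [terminal]
6. n4.fin = 30  [30]
7. n5.env = "qm"  ["qm"]
8. n5.wid = "kv"  ["kv"]
9. n6.depth = "zp"  [terminal]
10. n7.acc = "yw"  [terminal]
11. n8.depth = "xz"  [terminal]
12. n5.acc = -7  [-7]
13. n9.pre = true  [true]
14. n9.val = true  [S.fin > 29]
15. n10.acc = "up"  [terminal]
16. n11.sig = true  [terminal]
17. n9.ok = "pup"  ["p" ++ d.acc]
18. n4.tag = true  [S.fin > 29]
19. n2.off = 26  [C.ok + 7]
20. n1.env = 18  [B.lim + C.off - 3]
21. n1.sig = -4  [C.off - 30]
22. n1.off = 15  [C.off - 11]
23. n12.ok = -7  [S.fin - 10]
24. n12.live = true  [B.off == 15]
25. n13.acc = "pu"  [terminal]
26. n14.ok = -3  [C₀.ok * 3 + 18]
27. n14.live = false  [C₀.live == false]
28. n15.env = "pk"  ["pk"]
29. n15.wid = "uw"  ["uw"]
30. n16.lim = 11  [len(A.env) + 9]
31. n17.sig = false  [terminal]
32. n18.acc = "nk"  [terminal]
33. n16.env = 11  [len(d.acc) + 9]
34. n16.sig = -9  [B.lim - 20]
35. n16.off = -3  [-3]
36. n15.acc = 11  [B.env + B.sig + 9]
37. n14.off = 1  [(if C.live then C.ok else A.acc) - 10]
38. n12.off = 22  [C₀.ok * 2 + 36]
39. n0.tag = false  [S.fin > 3]

1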